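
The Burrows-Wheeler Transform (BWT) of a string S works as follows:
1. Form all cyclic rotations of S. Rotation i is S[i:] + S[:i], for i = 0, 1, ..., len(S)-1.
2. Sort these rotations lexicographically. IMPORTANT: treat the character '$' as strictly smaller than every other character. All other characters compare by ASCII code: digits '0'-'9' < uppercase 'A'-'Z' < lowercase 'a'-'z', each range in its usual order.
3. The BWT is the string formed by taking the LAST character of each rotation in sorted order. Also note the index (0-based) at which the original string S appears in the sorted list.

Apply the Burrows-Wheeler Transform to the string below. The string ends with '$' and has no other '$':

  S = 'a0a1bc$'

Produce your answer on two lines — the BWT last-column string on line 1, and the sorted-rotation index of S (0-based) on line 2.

Answer: caa$01b
3

Derivation:
All 7 rotations (rotation i = S[i:]+S[:i]):
  rot[0] = a0a1bc$
  rot[1] = 0a1bc$a
  rot[2] = a1bc$a0
  rot[3] = 1bc$a0a
  rot[4] = bc$a0a1
  rot[5] = c$a0a1b
  rot[6] = $a0a1bc
Sorted (with $ < everything):
  sorted[0] = $a0a1bc  (last char: 'c')
  sorted[1] = 0a1bc$a  (last char: 'a')
  sorted[2] = 1bc$a0a  (last char: 'a')
  sorted[3] = a0a1bc$  (last char: '$')
  sorted[4] = a1bc$a0  (last char: '0')
  sorted[5] = bc$a0a1  (last char: '1')
  sorted[6] = c$a0a1b  (last char: 'b')
Last column: caa$01b
Original string S is at sorted index 3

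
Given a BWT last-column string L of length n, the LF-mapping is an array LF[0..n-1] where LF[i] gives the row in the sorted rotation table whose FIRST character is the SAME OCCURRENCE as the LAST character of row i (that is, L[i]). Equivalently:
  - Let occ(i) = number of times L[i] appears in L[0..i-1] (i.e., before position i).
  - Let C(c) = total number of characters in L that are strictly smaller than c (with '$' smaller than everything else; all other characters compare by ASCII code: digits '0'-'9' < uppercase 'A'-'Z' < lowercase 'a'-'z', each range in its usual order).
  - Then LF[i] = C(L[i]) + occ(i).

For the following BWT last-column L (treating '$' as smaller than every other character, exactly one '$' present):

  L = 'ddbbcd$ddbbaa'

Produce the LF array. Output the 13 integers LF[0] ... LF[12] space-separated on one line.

Char counts: '$':1, 'a':2, 'b':4, 'c':1, 'd':5
C (first-col start): C('$')=0, C('a')=1, C('b')=3, C('c')=7, C('d')=8
L[0]='d': occ=0, LF[0]=C('d')+0=8+0=8
L[1]='d': occ=1, LF[1]=C('d')+1=8+1=9
L[2]='b': occ=0, LF[2]=C('b')+0=3+0=3
L[3]='b': occ=1, LF[3]=C('b')+1=3+1=4
L[4]='c': occ=0, LF[4]=C('c')+0=7+0=7
L[5]='d': occ=2, LF[5]=C('d')+2=8+2=10
L[6]='$': occ=0, LF[6]=C('$')+0=0+0=0
L[7]='d': occ=3, LF[7]=C('d')+3=8+3=11
L[8]='d': occ=4, LF[8]=C('d')+4=8+4=12
L[9]='b': occ=2, LF[9]=C('b')+2=3+2=5
L[10]='b': occ=3, LF[10]=C('b')+3=3+3=6
L[11]='a': occ=0, LF[11]=C('a')+0=1+0=1
L[12]='a': occ=1, LF[12]=C('a')+1=1+1=2

Answer: 8 9 3 4 7 10 0 11 12 5 6 1 2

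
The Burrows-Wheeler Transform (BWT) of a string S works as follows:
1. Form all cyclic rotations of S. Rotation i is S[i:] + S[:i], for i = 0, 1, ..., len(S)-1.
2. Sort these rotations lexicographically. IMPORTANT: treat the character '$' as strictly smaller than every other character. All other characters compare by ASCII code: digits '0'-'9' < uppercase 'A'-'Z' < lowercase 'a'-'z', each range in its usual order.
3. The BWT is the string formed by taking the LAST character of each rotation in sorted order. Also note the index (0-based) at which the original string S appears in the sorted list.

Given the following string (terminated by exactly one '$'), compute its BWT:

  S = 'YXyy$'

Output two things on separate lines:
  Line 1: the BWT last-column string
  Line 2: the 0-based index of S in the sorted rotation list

Answer: yY$yX
2

Derivation:
All 5 rotations (rotation i = S[i:]+S[:i]):
  rot[0] = YXyy$
  rot[1] = Xyy$Y
  rot[2] = yy$YX
  rot[3] = y$YXy
  rot[4] = $YXyy
Sorted (with $ < everything):
  sorted[0] = $YXyy  (last char: 'y')
  sorted[1] = Xyy$Y  (last char: 'Y')
  sorted[2] = YXyy$  (last char: '$')
  sorted[3] = y$YXy  (last char: 'y')
  sorted[4] = yy$YX  (last char: 'X')
Last column: yY$yX
Original string S is at sorted index 2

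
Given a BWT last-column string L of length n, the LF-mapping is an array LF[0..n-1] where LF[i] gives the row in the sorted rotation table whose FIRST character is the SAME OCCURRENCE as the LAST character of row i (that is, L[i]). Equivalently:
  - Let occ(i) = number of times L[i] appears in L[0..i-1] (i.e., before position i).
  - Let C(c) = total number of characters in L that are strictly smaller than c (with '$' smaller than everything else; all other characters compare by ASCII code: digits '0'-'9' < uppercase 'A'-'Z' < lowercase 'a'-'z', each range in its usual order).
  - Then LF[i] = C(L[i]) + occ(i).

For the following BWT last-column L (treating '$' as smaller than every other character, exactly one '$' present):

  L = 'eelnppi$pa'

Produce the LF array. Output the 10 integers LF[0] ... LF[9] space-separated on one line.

Answer: 2 3 5 6 7 8 4 0 9 1

Derivation:
Char counts: '$':1, 'a':1, 'e':2, 'i':1, 'l':1, 'n':1, 'p':3
C (first-col start): C('$')=0, C('a')=1, C('e')=2, C('i')=4, C('l')=5, C('n')=6, C('p')=7
L[0]='e': occ=0, LF[0]=C('e')+0=2+0=2
L[1]='e': occ=1, LF[1]=C('e')+1=2+1=3
L[2]='l': occ=0, LF[2]=C('l')+0=5+0=5
L[3]='n': occ=0, LF[3]=C('n')+0=6+0=6
L[4]='p': occ=0, LF[4]=C('p')+0=7+0=7
L[5]='p': occ=1, LF[5]=C('p')+1=7+1=8
L[6]='i': occ=0, LF[6]=C('i')+0=4+0=4
L[7]='$': occ=0, LF[7]=C('$')+0=0+0=0
L[8]='p': occ=2, LF[8]=C('p')+2=7+2=9
L[9]='a': occ=0, LF[9]=C('a')+0=1+0=1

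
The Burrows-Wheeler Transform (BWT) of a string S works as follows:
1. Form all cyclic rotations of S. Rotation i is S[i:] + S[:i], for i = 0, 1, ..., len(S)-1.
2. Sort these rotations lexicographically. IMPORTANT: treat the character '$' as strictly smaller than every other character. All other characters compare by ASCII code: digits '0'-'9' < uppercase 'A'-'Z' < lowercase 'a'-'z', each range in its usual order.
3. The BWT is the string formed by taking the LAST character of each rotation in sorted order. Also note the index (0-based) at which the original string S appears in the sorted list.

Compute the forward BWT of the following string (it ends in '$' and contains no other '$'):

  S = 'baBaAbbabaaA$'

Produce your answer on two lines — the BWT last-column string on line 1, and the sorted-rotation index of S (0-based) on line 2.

All 13 rotations (rotation i = S[i:]+S[:i]):
  rot[0] = baBaAbbabaaA$
  rot[1] = aBaAbbabaaA$b
  rot[2] = BaAbbabaaA$ba
  rot[3] = aAbbabaaA$baB
  rot[4] = AbbabaaA$baBa
  rot[5] = bbabaaA$baBaA
  rot[6] = babaaA$baBaAb
  rot[7] = abaaA$baBaAbb
  rot[8] = baaA$baBaAbba
  rot[9] = aaA$baBaAbbab
  rot[10] = aA$baBaAbbaba
  rot[11] = A$baBaAbbabaa
  rot[12] = $baBaAbbabaaA
Sorted (with $ < everything):
  sorted[0] = $baBaAbbabaaA  (last char: 'A')
  sorted[1] = A$baBaAbbabaa  (last char: 'a')
  sorted[2] = AbbabaaA$baBa  (last char: 'a')
  sorted[3] = BaAbbabaaA$ba  (last char: 'a')
  sorted[4] = aA$baBaAbbaba  (last char: 'a')
  sorted[5] = aAbbabaaA$baB  (last char: 'B')
  sorted[6] = aBaAbbabaaA$b  (last char: 'b')
  sorted[7] = aaA$baBaAbbab  (last char: 'b')
  sorted[8] = abaaA$baBaAbb  (last char: 'b')
  sorted[9] = baBaAbbabaaA$  (last char: '$')
  sorted[10] = baaA$baBaAbba  (last char: 'a')
  sorted[11] = babaaA$baBaAb  (last char: 'b')
  sorted[12] = bbabaaA$baBaA  (last char: 'A')
Last column: AaaaaBbbb$abA
Original string S is at sorted index 9

Answer: AaaaaBbbb$abA
9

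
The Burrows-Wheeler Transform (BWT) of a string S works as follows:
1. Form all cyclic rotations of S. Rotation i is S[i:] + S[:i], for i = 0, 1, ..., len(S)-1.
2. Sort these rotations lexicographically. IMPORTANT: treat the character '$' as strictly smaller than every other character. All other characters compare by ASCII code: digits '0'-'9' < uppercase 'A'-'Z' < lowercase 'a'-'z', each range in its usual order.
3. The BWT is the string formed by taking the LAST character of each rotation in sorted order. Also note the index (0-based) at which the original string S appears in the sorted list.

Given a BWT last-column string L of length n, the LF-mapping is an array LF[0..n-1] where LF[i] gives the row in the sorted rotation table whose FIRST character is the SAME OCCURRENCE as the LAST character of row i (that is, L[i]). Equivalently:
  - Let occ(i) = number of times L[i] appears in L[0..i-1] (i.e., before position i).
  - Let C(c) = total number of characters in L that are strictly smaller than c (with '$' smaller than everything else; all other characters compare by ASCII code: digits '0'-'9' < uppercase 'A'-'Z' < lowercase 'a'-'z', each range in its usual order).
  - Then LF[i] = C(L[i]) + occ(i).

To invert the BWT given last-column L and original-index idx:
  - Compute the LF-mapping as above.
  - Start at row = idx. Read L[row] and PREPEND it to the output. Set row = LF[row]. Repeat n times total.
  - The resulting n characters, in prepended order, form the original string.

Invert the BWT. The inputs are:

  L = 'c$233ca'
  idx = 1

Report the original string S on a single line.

Answer: 233acc$

Derivation:
LF mapping: 5 0 1 2 3 6 4
Walk LF starting at row 1, prepending L[row]:
  step 1: row=1, L[1]='$', prepend. Next row=LF[1]=0
  step 2: row=0, L[0]='c', prepend. Next row=LF[0]=5
  step 3: row=5, L[5]='c', prepend. Next row=LF[5]=6
  step 4: row=6, L[6]='a', prepend. Next row=LF[6]=4
  step 5: row=4, L[4]='3', prepend. Next row=LF[4]=3
  step 6: row=3, L[3]='3', prepend. Next row=LF[3]=2
  step 7: row=2, L[2]='2', prepend. Next row=LF[2]=1
Reversed output: 233acc$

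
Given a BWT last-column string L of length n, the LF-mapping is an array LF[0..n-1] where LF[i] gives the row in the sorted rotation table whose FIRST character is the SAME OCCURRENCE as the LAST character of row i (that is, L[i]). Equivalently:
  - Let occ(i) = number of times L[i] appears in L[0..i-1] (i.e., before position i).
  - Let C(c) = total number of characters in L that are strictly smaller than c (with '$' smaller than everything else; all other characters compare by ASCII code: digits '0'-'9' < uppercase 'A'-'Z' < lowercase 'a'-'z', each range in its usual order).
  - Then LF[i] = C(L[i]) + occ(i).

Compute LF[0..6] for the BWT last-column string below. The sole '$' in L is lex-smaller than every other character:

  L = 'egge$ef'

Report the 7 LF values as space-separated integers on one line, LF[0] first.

Answer: 1 5 6 2 0 3 4

Derivation:
Char counts: '$':1, 'e':3, 'f':1, 'g':2
C (first-col start): C('$')=0, C('e')=1, C('f')=4, C('g')=5
L[0]='e': occ=0, LF[0]=C('e')+0=1+0=1
L[1]='g': occ=0, LF[1]=C('g')+0=5+0=5
L[2]='g': occ=1, LF[2]=C('g')+1=5+1=6
L[3]='e': occ=1, LF[3]=C('e')+1=1+1=2
L[4]='$': occ=0, LF[4]=C('$')+0=0+0=0
L[5]='e': occ=2, LF[5]=C('e')+2=1+2=3
L[6]='f': occ=0, LF[6]=C('f')+0=4+0=4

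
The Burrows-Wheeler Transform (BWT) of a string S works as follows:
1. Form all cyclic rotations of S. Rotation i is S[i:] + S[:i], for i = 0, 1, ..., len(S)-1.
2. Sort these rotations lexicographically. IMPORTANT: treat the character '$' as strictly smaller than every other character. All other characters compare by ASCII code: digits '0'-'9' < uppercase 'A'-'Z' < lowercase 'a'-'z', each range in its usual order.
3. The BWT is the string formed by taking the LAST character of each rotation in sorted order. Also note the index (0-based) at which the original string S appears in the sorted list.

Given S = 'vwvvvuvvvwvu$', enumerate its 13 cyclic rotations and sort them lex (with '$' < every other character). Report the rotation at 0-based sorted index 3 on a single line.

Answer: vu$vwvvvuvvvw

Derivation:
All 13 rotations (rotation i = S[i:]+S[:i]):
  rot[0] = vwvvvuvvvwvu$
  rot[1] = wvvvuvvvwvu$v
  rot[2] = vvvuvvvwvu$vw
  rot[3] = vvuvvvwvu$vwv
  rot[4] = vuvvvwvu$vwvv
  rot[5] = uvvvwvu$vwvvv
  rot[6] = vvvwvu$vwvvvu
  rot[7] = vvwvu$vwvvvuv
  rot[8] = vwvu$vwvvvuvv
  rot[9] = wvu$vwvvvuvvv
  rot[10] = vu$vwvvvuvvvw
  rot[11] = u$vwvvvuvvvwv
  rot[12] = $vwvvvuvvvwvu
Sorted (with $ < everything):
  sorted[0] = $vwvvvuvvvwvu
  sorted[1] = u$vwvvvuvvvwv
  sorted[2] = uvvvwvu$vwvvv
  sorted[3] = vu$vwvvvuvvvw
  sorted[4] = vuvvvwvu$vwvv
  sorted[5] = vvuvvvwvu$vwv
  sorted[6] = vvvuvvvwvu$vw
  sorted[7] = vvvwvu$vwvvvu
  sorted[8] = vvwvu$vwvvvuv
  sorted[9] = vwvu$vwvvvuvv
  sorted[10] = vwvvvuvvvwvu$
  sorted[11] = wvu$vwvvvuvvv
  sorted[12] = wvvvuvvvwvu$v
sorted[3] = vu$vwvvvuvvvw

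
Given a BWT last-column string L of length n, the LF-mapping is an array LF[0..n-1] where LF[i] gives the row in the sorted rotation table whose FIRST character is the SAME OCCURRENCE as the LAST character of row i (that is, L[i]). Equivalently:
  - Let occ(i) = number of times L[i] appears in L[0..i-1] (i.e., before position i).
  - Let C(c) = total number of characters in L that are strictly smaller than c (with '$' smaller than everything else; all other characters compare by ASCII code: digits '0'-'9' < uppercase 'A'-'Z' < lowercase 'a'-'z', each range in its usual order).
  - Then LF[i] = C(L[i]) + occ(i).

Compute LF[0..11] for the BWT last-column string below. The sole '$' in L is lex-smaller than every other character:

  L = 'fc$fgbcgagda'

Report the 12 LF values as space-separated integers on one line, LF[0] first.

Answer: 7 4 0 8 9 3 5 10 1 11 6 2

Derivation:
Char counts: '$':1, 'a':2, 'b':1, 'c':2, 'd':1, 'f':2, 'g':3
C (first-col start): C('$')=0, C('a')=1, C('b')=3, C('c')=4, C('d')=6, C('f')=7, C('g')=9
L[0]='f': occ=0, LF[0]=C('f')+0=7+0=7
L[1]='c': occ=0, LF[1]=C('c')+0=4+0=4
L[2]='$': occ=0, LF[2]=C('$')+0=0+0=0
L[3]='f': occ=1, LF[3]=C('f')+1=7+1=8
L[4]='g': occ=0, LF[4]=C('g')+0=9+0=9
L[5]='b': occ=0, LF[5]=C('b')+0=3+0=3
L[6]='c': occ=1, LF[6]=C('c')+1=4+1=5
L[7]='g': occ=1, LF[7]=C('g')+1=9+1=10
L[8]='a': occ=0, LF[8]=C('a')+0=1+0=1
L[9]='g': occ=2, LF[9]=C('g')+2=9+2=11
L[10]='d': occ=0, LF[10]=C('d')+0=6+0=6
L[11]='a': occ=1, LF[11]=C('a')+1=1+1=2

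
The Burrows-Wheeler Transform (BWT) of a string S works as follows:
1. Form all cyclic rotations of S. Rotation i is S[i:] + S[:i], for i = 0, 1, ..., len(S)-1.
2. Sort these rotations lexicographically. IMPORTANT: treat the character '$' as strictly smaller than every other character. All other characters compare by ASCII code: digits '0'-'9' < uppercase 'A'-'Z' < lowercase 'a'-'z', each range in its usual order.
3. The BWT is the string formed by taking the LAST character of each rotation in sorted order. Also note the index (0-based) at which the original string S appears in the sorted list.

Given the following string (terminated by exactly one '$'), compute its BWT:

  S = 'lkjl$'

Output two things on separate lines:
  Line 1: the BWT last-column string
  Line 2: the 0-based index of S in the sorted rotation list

All 5 rotations (rotation i = S[i:]+S[:i]):
  rot[0] = lkjl$
  rot[1] = kjl$l
  rot[2] = jl$lk
  rot[3] = l$lkj
  rot[4] = $lkjl
Sorted (with $ < everything):
  sorted[0] = $lkjl  (last char: 'l')
  sorted[1] = jl$lk  (last char: 'k')
  sorted[2] = kjl$l  (last char: 'l')
  sorted[3] = l$lkj  (last char: 'j')
  sorted[4] = lkjl$  (last char: '$')
Last column: lklj$
Original string S is at sorted index 4

Answer: lklj$
4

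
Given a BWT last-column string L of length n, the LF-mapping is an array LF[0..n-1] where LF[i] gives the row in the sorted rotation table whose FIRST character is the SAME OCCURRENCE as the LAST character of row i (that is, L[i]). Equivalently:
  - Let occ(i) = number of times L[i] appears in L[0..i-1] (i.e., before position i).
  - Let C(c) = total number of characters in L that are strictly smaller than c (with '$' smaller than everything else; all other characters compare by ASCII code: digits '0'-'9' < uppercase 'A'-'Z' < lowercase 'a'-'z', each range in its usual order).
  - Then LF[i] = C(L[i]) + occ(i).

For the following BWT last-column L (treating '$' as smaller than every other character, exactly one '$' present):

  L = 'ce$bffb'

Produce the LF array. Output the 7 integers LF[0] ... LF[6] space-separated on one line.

Answer: 3 4 0 1 5 6 2

Derivation:
Char counts: '$':1, 'b':2, 'c':1, 'e':1, 'f':2
C (first-col start): C('$')=0, C('b')=1, C('c')=3, C('e')=4, C('f')=5
L[0]='c': occ=0, LF[0]=C('c')+0=3+0=3
L[1]='e': occ=0, LF[1]=C('e')+0=4+0=4
L[2]='$': occ=0, LF[2]=C('$')+0=0+0=0
L[3]='b': occ=0, LF[3]=C('b')+0=1+0=1
L[4]='f': occ=0, LF[4]=C('f')+0=5+0=5
L[5]='f': occ=1, LF[5]=C('f')+1=5+1=6
L[6]='b': occ=1, LF[6]=C('b')+1=1+1=2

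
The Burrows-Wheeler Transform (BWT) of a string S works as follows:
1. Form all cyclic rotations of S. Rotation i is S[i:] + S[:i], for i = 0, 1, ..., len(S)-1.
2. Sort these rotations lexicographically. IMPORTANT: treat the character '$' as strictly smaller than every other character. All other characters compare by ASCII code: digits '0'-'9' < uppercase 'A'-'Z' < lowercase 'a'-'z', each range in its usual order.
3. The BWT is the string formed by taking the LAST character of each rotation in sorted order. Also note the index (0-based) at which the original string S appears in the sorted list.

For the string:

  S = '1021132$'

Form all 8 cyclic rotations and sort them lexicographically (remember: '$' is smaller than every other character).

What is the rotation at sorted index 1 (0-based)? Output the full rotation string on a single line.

All 8 rotations (rotation i = S[i:]+S[:i]):
  rot[0] = 1021132$
  rot[1] = 021132$1
  rot[2] = 21132$10
  rot[3] = 1132$102
  rot[4] = 132$1021
  rot[5] = 32$10211
  rot[6] = 2$102113
  rot[7] = $1021132
Sorted (with $ < everything):
  sorted[0] = $1021132
  sorted[1] = 021132$1
  sorted[2] = 1021132$
  sorted[3] = 1132$102
  sorted[4] = 132$1021
  sorted[5] = 2$102113
  sorted[6] = 21132$10
  sorted[7] = 32$10211
sorted[1] = 021132$1

Answer: 021132$1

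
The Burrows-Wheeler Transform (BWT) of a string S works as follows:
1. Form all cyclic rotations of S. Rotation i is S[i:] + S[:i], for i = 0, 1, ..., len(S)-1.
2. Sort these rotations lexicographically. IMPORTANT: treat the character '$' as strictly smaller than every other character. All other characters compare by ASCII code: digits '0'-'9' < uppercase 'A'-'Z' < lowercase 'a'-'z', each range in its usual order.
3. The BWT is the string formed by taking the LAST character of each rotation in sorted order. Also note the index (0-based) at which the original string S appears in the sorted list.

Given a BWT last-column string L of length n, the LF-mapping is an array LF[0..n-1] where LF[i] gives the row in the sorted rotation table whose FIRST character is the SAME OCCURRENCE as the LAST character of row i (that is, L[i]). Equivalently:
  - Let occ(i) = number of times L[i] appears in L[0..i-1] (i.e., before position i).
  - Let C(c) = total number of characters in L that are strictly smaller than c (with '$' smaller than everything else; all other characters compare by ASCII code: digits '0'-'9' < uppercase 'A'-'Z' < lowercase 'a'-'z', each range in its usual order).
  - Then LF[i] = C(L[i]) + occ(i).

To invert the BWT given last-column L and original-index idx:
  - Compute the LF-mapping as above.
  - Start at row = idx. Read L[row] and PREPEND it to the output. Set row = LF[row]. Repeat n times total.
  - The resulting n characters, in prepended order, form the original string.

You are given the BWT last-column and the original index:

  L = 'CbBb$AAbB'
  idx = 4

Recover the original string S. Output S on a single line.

LF mapping: 5 6 3 7 0 1 2 8 4
Walk LF starting at row 4, prepending L[row]:
  step 1: row=4, L[4]='$', prepend. Next row=LF[4]=0
  step 2: row=0, L[0]='C', prepend. Next row=LF[0]=5
  step 3: row=5, L[5]='A', prepend. Next row=LF[5]=1
  step 4: row=1, L[1]='b', prepend. Next row=LF[1]=6
  step 5: row=6, L[6]='A', prepend. Next row=LF[6]=2
  step 6: row=2, L[2]='B', prepend. Next row=LF[2]=3
  step 7: row=3, L[3]='b', prepend. Next row=LF[3]=7
  step 8: row=7, L[7]='b', prepend. Next row=LF[7]=8
  step 9: row=8, L[8]='B', prepend. Next row=LF[8]=4
Reversed output: BbbBAbAC$

Answer: BbbBAbAC$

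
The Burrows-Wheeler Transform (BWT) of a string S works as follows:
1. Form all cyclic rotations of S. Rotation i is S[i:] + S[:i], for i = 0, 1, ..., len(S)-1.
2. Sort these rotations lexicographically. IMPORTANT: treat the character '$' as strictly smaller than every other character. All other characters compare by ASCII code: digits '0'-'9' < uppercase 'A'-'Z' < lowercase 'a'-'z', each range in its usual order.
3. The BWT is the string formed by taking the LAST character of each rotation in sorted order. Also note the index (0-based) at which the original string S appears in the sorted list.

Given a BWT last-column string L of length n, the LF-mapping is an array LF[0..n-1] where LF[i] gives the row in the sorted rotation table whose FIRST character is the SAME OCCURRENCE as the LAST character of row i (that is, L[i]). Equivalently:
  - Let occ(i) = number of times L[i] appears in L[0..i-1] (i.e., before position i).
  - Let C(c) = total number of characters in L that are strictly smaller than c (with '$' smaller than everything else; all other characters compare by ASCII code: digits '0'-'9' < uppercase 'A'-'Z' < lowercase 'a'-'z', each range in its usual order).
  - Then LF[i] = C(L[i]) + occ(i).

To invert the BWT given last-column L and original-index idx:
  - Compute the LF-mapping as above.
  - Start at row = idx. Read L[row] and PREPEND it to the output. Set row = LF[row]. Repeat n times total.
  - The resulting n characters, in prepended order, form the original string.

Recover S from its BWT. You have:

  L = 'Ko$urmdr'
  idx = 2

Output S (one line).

Answer: drumroK$

Derivation:
LF mapping: 1 4 0 7 5 3 2 6
Walk LF starting at row 2, prepending L[row]:
  step 1: row=2, L[2]='$', prepend. Next row=LF[2]=0
  step 2: row=0, L[0]='K', prepend. Next row=LF[0]=1
  step 3: row=1, L[1]='o', prepend. Next row=LF[1]=4
  step 4: row=4, L[4]='r', prepend. Next row=LF[4]=5
  step 5: row=5, L[5]='m', prepend. Next row=LF[5]=3
  step 6: row=3, L[3]='u', prepend. Next row=LF[3]=7
  step 7: row=7, L[7]='r', prepend. Next row=LF[7]=6
  step 8: row=6, L[6]='d', prepend. Next row=LF[6]=2
Reversed output: drumroK$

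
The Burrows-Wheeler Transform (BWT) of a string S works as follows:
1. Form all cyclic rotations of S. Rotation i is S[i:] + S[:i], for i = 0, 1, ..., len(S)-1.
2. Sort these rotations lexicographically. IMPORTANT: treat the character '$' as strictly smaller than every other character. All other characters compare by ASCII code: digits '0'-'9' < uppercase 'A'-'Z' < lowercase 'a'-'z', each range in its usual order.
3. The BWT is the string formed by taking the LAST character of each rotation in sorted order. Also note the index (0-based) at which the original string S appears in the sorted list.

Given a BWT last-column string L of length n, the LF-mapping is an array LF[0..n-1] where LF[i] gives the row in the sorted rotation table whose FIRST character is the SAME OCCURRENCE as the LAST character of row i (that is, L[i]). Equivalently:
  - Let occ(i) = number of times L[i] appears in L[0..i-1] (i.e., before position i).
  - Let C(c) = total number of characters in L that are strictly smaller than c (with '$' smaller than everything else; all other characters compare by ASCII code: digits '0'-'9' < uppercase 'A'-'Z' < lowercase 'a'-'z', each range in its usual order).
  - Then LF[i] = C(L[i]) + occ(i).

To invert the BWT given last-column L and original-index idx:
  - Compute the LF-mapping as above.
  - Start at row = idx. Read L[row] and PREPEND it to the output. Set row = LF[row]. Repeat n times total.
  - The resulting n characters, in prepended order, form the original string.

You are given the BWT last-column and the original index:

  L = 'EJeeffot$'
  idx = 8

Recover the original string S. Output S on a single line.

LF mapping: 1 2 3 4 5 6 7 8 0
Walk LF starting at row 8, prepending L[row]:
  step 1: row=8, L[8]='$', prepend. Next row=LF[8]=0
  step 2: row=0, L[0]='E', prepend. Next row=LF[0]=1
  step 3: row=1, L[1]='J', prepend. Next row=LF[1]=2
  step 4: row=2, L[2]='e', prepend. Next row=LF[2]=3
  step 5: row=3, L[3]='e', prepend. Next row=LF[3]=4
  step 6: row=4, L[4]='f', prepend. Next row=LF[4]=5
  step 7: row=5, L[5]='f', prepend. Next row=LF[5]=6
  step 8: row=6, L[6]='o', prepend. Next row=LF[6]=7
  step 9: row=7, L[7]='t', prepend. Next row=LF[7]=8
Reversed output: toffeeJE$

Answer: toffeeJE$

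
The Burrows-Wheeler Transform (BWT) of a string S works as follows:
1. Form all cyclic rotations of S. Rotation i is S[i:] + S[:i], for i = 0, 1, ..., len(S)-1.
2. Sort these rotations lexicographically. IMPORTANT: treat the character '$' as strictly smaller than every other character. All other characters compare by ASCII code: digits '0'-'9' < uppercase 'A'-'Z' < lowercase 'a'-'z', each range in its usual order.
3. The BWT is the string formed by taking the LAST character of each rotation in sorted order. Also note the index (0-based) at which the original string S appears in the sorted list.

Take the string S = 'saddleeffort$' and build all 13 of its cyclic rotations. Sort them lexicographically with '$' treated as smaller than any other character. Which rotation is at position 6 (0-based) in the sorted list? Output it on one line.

Answer: ffort$saddlee

Derivation:
All 13 rotations (rotation i = S[i:]+S[:i]):
  rot[0] = saddleeffort$
  rot[1] = addleeffort$s
  rot[2] = ddleeffort$sa
  rot[3] = dleeffort$sad
  rot[4] = leeffort$sadd
  rot[5] = eeffort$saddl
  rot[6] = effort$saddle
  rot[7] = ffort$saddlee
  rot[8] = fort$saddleef
  rot[9] = ort$saddleeff
  rot[10] = rt$saddleeffo
  rot[11] = t$saddleeffor
  rot[12] = $saddleeffort
Sorted (with $ < everything):
  sorted[0] = $saddleeffort
  sorted[1] = addleeffort$s
  sorted[2] = ddleeffort$sa
  sorted[3] = dleeffort$sad
  sorted[4] = eeffort$saddl
  sorted[5] = effort$saddle
  sorted[6] = ffort$saddlee
  sorted[7] = fort$saddleef
  sorted[8] = leeffort$sadd
  sorted[9] = ort$saddleeff
  sorted[10] = rt$saddleeffo
  sorted[11] = saddleeffort$
  sorted[12] = t$saddleeffor
sorted[6] = ffort$saddlee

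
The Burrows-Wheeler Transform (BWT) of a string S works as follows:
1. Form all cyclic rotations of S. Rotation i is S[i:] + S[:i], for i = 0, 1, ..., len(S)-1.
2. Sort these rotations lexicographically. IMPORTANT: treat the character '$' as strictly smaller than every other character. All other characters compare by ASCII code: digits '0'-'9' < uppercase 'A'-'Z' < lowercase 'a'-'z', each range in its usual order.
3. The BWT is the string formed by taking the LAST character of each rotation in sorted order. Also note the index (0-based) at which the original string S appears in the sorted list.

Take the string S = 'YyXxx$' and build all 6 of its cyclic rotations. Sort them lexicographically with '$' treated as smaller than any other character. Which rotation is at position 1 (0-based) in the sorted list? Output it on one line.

Answer: Xxx$Yy

Derivation:
All 6 rotations (rotation i = S[i:]+S[:i]):
  rot[0] = YyXxx$
  rot[1] = yXxx$Y
  rot[2] = Xxx$Yy
  rot[3] = xx$YyX
  rot[4] = x$YyXx
  rot[5] = $YyXxx
Sorted (with $ < everything):
  sorted[0] = $YyXxx
  sorted[1] = Xxx$Yy
  sorted[2] = YyXxx$
  sorted[3] = x$YyXx
  sorted[4] = xx$YyX
  sorted[5] = yXxx$Y
sorted[1] = Xxx$Yy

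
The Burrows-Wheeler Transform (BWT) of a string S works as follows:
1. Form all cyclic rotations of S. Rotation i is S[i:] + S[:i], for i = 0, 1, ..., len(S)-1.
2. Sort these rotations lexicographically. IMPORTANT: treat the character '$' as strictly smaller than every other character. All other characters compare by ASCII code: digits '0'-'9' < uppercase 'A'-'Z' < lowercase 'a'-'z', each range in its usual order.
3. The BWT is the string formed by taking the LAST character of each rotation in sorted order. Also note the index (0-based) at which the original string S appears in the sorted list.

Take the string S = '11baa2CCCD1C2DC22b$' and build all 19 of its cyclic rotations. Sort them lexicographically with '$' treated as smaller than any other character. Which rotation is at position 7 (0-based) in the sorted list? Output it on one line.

All 19 rotations (rotation i = S[i:]+S[:i]):
  rot[0] = 11baa2CCCD1C2DC22b$
  rot[1] = 1baa2CCCD1C2DC22b$1
  rot[2] = baa2CCCD1C2DC22b$11
  rot[3] = aa2CCCD1C2DC22b$11b
  rot[4] = a2CCCD1C2DC22b$11ba
  rot[5] = 2CCCD1C2DC22b$11baa
  rot[6] = CCCD1C2DC22b$11baa2
  rot[7] = CCD1C2DC22b$11baa2C
  rot[8] = CD1C2DC22b$11baa2CC
  rot[9] = D1C2DC22b$11baa2CCC
  rot[10] = 1C2DC22b$11baa2CCCD
  rot[11] = C2DC22b$11baa2CCCD1
  rot[12] = 2DC22b$11baa2CCCD1C
  rot[13] = DC22b$11baa2CCCD1C2
  rot[14] = C22b$11baa2CCCD1C2D
  rot[15] = 22b$11baa2CCCD1C2DC
  rot[16] = 2b$11baa2CCCD1C2DC2
  rot[17] = b$11baa2CCCD1C2DC22
  rot[18] = $11baa2CCCD1C2DC22b
Sorted (with $ < everything):
  sorted[0] = $11baa2CCCD1C2DC22b
  sorted[1] = 11baa2CCCD1C2DC22b$
  sorted[2] = 1C2DC22b$11baa2CCCD
  sorted[3] = 1baa2CCCD1C2DC22b$1
  sorted[4] = 22b$11baa2CCCD1C2DC
  sorted[5] = 2CCCD1C2DC22b$11baa
  sorted[6] = 2DC22b$11baa2CCCD1C
  sorted[7] = 2b$11baa2CCCD1C2DC2
  sorted[8] = C22b$11baa2CCCD1C2D
  sorted[9] = C2DC22b$11baa2CCCD1
  sorted[10] = CCCD1C2DC22b$11baa2
  sorted[11] = CCD1C2DC22b$11baa2C
  sorted[12] = CD1C2DC22b$11baa2CC
  sorted[13] = D1C2DC22b$11baa2CCC
  sorted[14] = DC22b$11baa2CCCD1C2
  sorted[15] = a2CCCD1C2DC22b$11ba
  sorted[16] = aa2CCCD1C2DC22b$11b
  sorted[17] = b$11baa2CCCD1C2DC22
  sorted[18] = baa2CCCD1C2DC22b$11
sorted[7] = 2b$11baa2CCCD1C2DC2

Answer: 2b$11baa2CCCD1C2DC2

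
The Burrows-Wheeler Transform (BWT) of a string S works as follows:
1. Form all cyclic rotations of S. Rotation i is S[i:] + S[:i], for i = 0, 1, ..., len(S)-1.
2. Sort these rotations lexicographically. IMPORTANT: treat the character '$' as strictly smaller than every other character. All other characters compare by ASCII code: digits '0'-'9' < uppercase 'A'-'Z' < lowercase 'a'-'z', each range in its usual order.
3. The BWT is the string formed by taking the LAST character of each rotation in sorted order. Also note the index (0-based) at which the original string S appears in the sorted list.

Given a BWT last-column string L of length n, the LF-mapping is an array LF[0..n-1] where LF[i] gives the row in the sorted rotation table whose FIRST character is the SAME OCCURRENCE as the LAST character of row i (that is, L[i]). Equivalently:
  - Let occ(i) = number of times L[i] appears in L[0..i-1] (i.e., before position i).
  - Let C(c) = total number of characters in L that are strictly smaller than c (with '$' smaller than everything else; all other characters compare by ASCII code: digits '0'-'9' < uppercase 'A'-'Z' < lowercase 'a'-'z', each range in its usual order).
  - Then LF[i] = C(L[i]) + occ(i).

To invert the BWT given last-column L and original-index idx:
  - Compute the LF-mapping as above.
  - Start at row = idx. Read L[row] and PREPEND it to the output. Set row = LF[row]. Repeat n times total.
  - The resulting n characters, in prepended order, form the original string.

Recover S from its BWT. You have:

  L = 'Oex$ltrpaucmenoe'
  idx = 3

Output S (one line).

LF mapping: 1 4 15 0 7 13 12 11 2 14 3 8 5 9 10 6
Walk LF starting at row 3, prepending L[row]:
  step 1: row=3, L[3]='$', prepend. Next row=LF[3]=0
  step 2: row=0, L[0]='O', prepend. Next row=LF[0]=1
  step 3: row=1, L[1]='e', prepend. Next row=LF[1]=4
  step 4: row=4, L[4]='l', prepend. Next row=LF[4]=7
  step 5: row=7, L[7]='p', prepend. Next row=LF[7]=11
  step 6: row=11, L[11]='m', prepend. Next row=LF[11]=8
  step 7: row=8, L[8]='a', prepend. Next row=LF[8]=2
  step 8: row=2, L[2]='x', prepend. Next row=LF[2]=15
  step 9: row=15, L[15]='e', prepend. Next row=LF[15]=6
  step 10: row=6, L[6]='r', prepend. Next row=LF[6]=12
  step 11: row=12, L[12]='e', prepend. Next row=LF[12]=5
  step 12: row=5, L[5]='t', prepend. Next row=LF[5]=13
  step 13: row=13, L[13]='n', prepend. Next row=LF[13]=9
  step 14: row=9, L[9]='u', prepend. Next row=LF[9]=14
  step 15: row=14, L[14]='o', prepend. Next row=LF[14]=10
  step 16: row=10, L[10]='c', prepend. Next row=LF[10]=3
Reversed output: counterexampleO$

Answer: counterexampleO$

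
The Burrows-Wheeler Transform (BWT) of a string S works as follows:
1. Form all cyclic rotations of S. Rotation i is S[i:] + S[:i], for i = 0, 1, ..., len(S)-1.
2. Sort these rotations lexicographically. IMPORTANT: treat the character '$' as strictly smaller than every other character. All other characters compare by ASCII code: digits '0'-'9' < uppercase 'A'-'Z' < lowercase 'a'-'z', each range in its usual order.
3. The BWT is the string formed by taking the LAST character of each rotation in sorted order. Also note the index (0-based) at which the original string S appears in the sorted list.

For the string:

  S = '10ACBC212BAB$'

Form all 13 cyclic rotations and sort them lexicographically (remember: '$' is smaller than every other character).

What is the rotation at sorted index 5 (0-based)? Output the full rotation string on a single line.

Answer: 2BAB$10ACBC21

Derivation:
All 13 rotations (rotation i = S[i:]+S[:i]):
  rot[0] = 10ACBC212BAB$
  rot[1] = 0ACBC212BAB$1
  rot[2] = ACBC212BAB$10
  rot[3] = CBC212BAB$10A
  rot[4] = BC212BAB$10AC
  rot[5] = C212BAB$10ACB
  rot[6] = 212BAB$10ACBC
  rot[7] = 12BAB$10ACBC2
  rot[8] = 2BAB$10ACBC21
  rot[9] = BAB$10ACBC212
  rot[10] = AB$10ACBC212B
  rot[11] = B$10ACBC212BA
  rot[12] = $10ACBC212BAB
Sorted (with $ < everything):
  sorted[0] = $10ACBC212BAB
  sorted[1] = 0ACBC212BAB$1
  sorted[2] = 10ACBC212BAB$
  sorted[3] = 12BAB$10ACBC2
  sorted[4] = 212BAB$10ACBC
  sorted[5] = 2BAB$10ACBC21
  sorted[6] = AB$10ACBC212B
  sorted[7] = ACBC212BAB$10
  sorted[8] = B$10ACBC212BA
  sorted[9] = BAB$10ACBC212
  sorted[10] = BC212BAB$10AC
  sorted[11] = C212BAB$10ACB
  sorted[12] = CBC212BAB$10A
sorted[5] = 2BAB$10ACBC21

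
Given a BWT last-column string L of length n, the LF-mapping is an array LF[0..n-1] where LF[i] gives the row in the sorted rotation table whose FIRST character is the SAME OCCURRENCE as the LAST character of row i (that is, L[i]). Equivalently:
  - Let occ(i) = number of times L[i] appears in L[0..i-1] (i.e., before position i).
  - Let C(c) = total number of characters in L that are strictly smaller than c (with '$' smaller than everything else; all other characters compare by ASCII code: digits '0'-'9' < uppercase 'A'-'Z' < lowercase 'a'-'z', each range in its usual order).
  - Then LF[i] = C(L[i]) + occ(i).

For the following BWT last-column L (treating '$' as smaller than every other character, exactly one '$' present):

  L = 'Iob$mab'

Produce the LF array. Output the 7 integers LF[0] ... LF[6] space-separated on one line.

Answer: 1 6 3 0 5 2 4

Derivation:
Char counts: '$':1, 'I':1, 'a':1, 'b':2, 'm':1, 'o':1
C (first-col start): C('$')=0, C('I')=1, C('a')=2, C('b')=3, C('m')=5, C('o')=6
L[0]='I': occ=0, LF[0]=C('I')+0=1+0=1
L[1]='o': occ=0, LF[1]=C('o')+0=6+0=6
L[2]='b': occ=0, LF[2]=C('b')+0=3+0=3
L[3]='$': occ=0, LF[3]=C('$')+0=0+0=0
L[4]='m': occ=0, LF[4]=C('m')+0=5+0=5
L[5]='a': occ=0, LF[5]=C('a')+0=2+0=2
L[6]='b': occ=1, LF[6]=C('b')+1=3+1=4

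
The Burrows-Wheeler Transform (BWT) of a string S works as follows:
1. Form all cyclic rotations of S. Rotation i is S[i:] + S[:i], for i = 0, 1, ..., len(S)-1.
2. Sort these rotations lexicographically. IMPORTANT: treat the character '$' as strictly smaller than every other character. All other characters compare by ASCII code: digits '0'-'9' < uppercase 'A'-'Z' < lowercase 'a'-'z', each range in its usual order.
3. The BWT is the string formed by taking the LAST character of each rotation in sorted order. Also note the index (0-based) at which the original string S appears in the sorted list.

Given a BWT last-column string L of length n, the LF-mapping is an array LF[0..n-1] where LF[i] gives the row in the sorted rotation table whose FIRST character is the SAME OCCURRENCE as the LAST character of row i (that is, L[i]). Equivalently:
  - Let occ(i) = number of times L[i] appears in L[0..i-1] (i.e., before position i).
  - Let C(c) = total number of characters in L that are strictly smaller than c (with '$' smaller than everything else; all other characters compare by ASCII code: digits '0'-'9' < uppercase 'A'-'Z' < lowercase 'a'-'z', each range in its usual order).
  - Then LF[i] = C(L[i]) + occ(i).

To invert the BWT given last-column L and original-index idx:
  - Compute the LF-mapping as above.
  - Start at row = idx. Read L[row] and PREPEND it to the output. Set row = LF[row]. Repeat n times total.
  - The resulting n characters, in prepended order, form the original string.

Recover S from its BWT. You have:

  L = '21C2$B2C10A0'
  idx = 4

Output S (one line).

Answer: 1AC0C2210B2$

Derivation:
LF mapping: 5 3 10 6 0 9 7 11 4 1 8 2
Walk LF starting at row 4, prepending L[row]:
  step 1: row=4, L[4]='$', prepend. Next row=LF[4]=0
  step 2: row=0, L[0]='2', prepend. Next row=LF[0]=5
  step 3: row=5, L[5]='B', prepend. Next row=LF[5]=9
  step 4: row=9, L[9]='0', prepend. Next row=LF[9]=1
  step 5: row=1, L[1]='1', prepend. Next row=LF[1]=3
  step 6: row=3, L[3]='2', prepend. Next row=LF[3]=6
  step 7: row=6, L[6]='2', prepend. Next row=LF[6]=7
  step 8: row=7, L[7]='C', prepend. Next row=LF[7]=11
  step 9: row=11, L[11]='0', prepend. Next row=LF[11]=2
  step 10: row=2, L[2]='C', prepend. Next row=LF[2]=10
  step 11: row=10, L[10]='A', prepend. Next row=LF[10]=8
  step 12: row=8, L[8]='1', prepend. Next row=LF[8]=4
Reversed output: 1AC0C2210B2$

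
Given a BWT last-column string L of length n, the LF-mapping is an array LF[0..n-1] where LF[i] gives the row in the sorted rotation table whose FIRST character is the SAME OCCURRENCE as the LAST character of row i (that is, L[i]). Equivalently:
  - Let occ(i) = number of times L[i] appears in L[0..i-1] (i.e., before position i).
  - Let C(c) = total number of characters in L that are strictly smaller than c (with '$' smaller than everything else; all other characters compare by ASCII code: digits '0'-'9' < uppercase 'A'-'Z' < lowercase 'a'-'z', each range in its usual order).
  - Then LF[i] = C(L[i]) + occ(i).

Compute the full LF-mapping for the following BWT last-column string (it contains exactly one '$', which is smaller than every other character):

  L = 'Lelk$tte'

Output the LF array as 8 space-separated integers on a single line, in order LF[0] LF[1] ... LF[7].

Answer: 1 2 5 4 0 6 7 3

Derivation:
Char counts: '$':1, 'L':1, 'e':2, 'k':1, 'l':1, 't':2
C (first-col start): C('$')=0, C('L')=1, C('e')=2, C('k')=4, C('l')=5, C('t')=6
L[0]='L': occ=0, LF[0]=C('L')+0=1+0=1
L[1]='e': occ=0, LF[1]=C('e')+0=2+0=2
L[2]='l': occ=0, LF[2]=C('l')+0=5+0=5
L[3]='k': occ=0, LF[3]=C('k')+0=4+0=4
L[4]='$': occ=0, LF[4]=C('$')+0=0+0=0
L[5]='t': occ=0, LF[5]=C('t')+0=6+0=6
L[6]='t': occ=1, LF[6]=C('t')+1=6+1=7
L[7]='e': occ=1, LF[7]=C('e')+1=2+1=3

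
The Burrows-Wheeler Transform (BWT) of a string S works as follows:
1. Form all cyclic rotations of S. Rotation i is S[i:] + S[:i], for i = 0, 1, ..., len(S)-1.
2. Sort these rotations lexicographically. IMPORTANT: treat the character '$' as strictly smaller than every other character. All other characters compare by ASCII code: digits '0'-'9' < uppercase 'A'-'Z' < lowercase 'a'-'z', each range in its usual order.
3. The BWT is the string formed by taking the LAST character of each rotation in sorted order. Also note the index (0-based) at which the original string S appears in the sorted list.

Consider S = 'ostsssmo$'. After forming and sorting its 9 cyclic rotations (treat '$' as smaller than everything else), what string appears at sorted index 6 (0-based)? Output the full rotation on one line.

Answer: sssmo$ost

Derivation:
All 9 rotations (rotation i = S[i:]+S[:i]):
  rot[0] = ostsssmo$
  rot[1] = stsssmo$o
  rot[2] = tsssmo$os
  rot[3] = sssmo$ost
  rot[4] = ssmo$osts
  rot[5] = smo$ostss
  rot[6] = mo$ostsss
  rot[7] = o$ostsssm
  rot[8] = $ostsssmo
Sorted (with $ < everything):
  sorted[0] = $ostsssmo
  sorted[1] = mo$ostsss
  sorted[2] = o$ostsssm
  sorted[3] = ostsssmo$
  sorted[4] = smo$ostss
  sorted[5] = ssmo$osts
  sorted[6] = sssmo$ost
  sorted[7] = stsssmo$o
  sorted[8] = tsssmo$os
sorted[6] = sssmo$ost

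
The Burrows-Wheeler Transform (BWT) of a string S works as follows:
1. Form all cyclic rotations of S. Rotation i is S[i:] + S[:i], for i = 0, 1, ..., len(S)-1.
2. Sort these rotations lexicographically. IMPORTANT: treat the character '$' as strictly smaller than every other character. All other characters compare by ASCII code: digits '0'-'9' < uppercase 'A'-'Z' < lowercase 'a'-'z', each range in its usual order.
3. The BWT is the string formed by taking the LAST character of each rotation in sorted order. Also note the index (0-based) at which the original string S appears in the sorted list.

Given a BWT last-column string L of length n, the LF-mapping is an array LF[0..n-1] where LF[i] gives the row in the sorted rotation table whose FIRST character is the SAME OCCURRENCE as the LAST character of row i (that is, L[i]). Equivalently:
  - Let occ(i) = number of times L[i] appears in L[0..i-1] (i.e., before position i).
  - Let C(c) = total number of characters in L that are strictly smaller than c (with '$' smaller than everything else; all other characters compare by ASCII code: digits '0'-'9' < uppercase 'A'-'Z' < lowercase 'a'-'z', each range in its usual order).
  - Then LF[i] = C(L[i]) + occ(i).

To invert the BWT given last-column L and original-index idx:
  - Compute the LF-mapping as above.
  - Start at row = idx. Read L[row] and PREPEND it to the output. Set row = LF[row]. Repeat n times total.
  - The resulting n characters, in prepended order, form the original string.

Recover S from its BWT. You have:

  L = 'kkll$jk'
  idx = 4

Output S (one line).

Answer: klkjlk$

Derivation:
LF mapping: 2 3 5 6 0 1 4
Walk LF starting at row 4, prepending L[row]:
  step 1: row=4, L[4]='$', prepend. Next row=LF[4]=0
  step 2: row=0, L[0]='k', prepend. Next row=LF[0]=2
  step 3: row=2, L[2]='l', prepend. Next row=LF[2]=5
  step 4: row=5, L[5]='j', prepend. Next row=LF[5]=1
  step 5: row=1, L[1]='k', prepend. Next row=LF[1]=3
  step 6: row=3, L[3]='l', prepend. Next row=LF[3]=6
  step 7: row=6, L[6]='k', prepend. Next row=LF[6]=4
Reversed output: klkjlk$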